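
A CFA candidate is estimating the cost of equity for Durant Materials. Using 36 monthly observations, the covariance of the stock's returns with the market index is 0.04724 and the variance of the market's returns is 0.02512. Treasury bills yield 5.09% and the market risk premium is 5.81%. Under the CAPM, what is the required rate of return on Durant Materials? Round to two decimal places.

β = Cov(R_i, R_m) / Var(R_m) = 0.04724 / 0.02512 = 1.8806
E(R) = R_f + β × MRP = 5.09% + 1.8806 × 5.81% = 16.02%

16.02%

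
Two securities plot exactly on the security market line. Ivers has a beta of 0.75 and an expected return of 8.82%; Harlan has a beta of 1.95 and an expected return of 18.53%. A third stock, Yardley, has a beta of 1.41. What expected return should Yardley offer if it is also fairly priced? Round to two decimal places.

MRP (SML slope) = (18.53% − 8.82%) / (1.95 − 0.75) = 9.71% / 1.20 = 8.0917%
R_f (intercept) = 8.82% − 0.75 × 8.0917% = 2.7512%
E(R_Yardley) = R_f + β × MRP = 2.7512% + 1.41 × 8.0917% = 14.16%

14.16%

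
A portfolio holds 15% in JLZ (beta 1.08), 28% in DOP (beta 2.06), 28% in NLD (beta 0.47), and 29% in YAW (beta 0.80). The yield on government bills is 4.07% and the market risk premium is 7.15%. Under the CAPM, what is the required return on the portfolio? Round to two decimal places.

β_P = Σ w_i β_i = 0.15×1.08 + 0.28×2.06 + 0.28×0.47 + 0.29×0.80 = 1.1024
E(R_P) = R_f + β_P × MRP = 4.07% + 1.1024 × 7.15% = 11.95%

11.95%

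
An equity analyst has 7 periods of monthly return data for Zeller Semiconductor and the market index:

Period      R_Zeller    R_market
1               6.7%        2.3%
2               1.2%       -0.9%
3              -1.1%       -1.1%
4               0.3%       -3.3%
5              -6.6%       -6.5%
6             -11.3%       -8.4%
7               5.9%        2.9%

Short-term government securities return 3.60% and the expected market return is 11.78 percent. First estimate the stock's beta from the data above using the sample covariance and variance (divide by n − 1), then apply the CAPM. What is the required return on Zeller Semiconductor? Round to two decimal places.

15.72%

Mean R_i = (6.7 + 1.2 − 1.1 + 0.3 − 6.6 − 11.3 + 5.9) / 7 = -0.7000%
Mean R_m = (2.3 − 0.9 − 1.1 − 3.3 − 6.5 − 8.4 + 2.9) / 7 = -2.1429%
Σ(R_i − R̄_i)(R_m − R̄_m) = 158.9800  ⇒  Cov = 158.9800 / 6 = 26.4967
Σ(R_m − R̄_m)² = 107.2771  ⇒  Var(R_m) = 107.2771 / 6 = 17.8795
β = Cov / Var(R_m) = 26.4967 / 17.8795 = 1.4820
MRP = 11.78% − 3.60% = 8.18%
E(R) = R_f + β × MRP = 3.60% + 1.4820 × 8.18% = 15.72%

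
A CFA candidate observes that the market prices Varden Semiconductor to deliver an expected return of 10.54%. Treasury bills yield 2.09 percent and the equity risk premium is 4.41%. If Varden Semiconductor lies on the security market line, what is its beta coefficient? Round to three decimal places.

1.916

β = (E(R) − R_f) / MRP = (10.54% − 2.09%) / 4.41% = 8.45% / 4.41% = 1.916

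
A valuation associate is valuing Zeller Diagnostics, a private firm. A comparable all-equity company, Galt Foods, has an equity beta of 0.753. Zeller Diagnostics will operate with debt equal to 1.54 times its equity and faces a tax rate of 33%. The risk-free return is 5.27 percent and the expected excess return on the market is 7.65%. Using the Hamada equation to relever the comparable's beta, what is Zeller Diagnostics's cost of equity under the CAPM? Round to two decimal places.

β_L = β_U × [1 + (1 − t)(D/E)] = 0.753 × [1 + (1 − 0.33) × 1.54]
    = 0.753 × [1 + 0.67 × 1.54] = 0.753 × 2.0318 = 1.5299
E(R) = R_f + β_L × MRP = 5.27% + 1.5299 × 7.65% = 16.97%

16.97%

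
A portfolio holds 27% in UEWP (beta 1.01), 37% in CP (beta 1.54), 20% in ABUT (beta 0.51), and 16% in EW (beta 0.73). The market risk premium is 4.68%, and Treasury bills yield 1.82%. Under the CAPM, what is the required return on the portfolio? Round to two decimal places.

β_P = Σ w_i β_i = 0.27×1.01 + 0.37×1.54 + 0.20×0.51 + 0.16×0.73 = 1.0613
E(R_P) = R_f + β_P × MRP = 1.82% + 1.0613 × 4.68% = 6.79%

6.79%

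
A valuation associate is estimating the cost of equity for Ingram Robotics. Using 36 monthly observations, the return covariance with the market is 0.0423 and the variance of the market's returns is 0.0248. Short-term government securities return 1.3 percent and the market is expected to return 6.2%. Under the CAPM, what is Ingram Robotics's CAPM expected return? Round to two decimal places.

β = Cov(R_i, R_m) / Var(R_m) = 0.0423 / 0.0248 = 1.7056
MRP = 6.2% − 1.3% = 4.90%
E(R) = R_f + β × MRP = 1.3% + 1.7056 × 4.9% = 9.66%

9.66%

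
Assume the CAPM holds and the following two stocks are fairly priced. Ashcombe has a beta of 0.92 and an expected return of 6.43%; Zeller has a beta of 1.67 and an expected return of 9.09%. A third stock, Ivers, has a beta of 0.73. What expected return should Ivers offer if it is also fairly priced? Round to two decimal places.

MRP (SML slope) = (9.09% − 6.43%) / (1.67 − 0.92) = 2.66% / 0.75 = 3.5467%
R_f (intercept) = 6.43% − 0.92 × 3.5467% = 3.1670%
E(R_Ivers) = R_f + β × MRP = 3.1670% + 0.73 × 3.5467% = 5.76%

5.76%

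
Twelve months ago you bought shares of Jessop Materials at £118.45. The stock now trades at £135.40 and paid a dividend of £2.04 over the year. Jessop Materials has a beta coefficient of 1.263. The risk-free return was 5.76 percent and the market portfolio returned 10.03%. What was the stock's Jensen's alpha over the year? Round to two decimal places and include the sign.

+4.88%

Realised HPR = (P1 + D1 − P0) / P0 = (135.40 + 2.04 − 118.45) / 118.45 = 18.99 / 118.45 = 16.0321%
MRP = 10.03% − 5.76% = 4.27%
CAPM required = R_f + β·MRP = 5.76% + 1.263 × 4.27% = 11.15301%
α = realised − required = 16.0321% − 11.15301% = +4.88%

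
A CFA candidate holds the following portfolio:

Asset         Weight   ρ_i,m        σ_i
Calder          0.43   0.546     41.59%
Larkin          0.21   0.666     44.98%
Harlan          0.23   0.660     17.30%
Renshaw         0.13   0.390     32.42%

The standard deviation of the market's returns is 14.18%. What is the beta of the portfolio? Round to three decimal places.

1.433

β_Calder = 0.546 × 41.59% / 14.18% = 1.6014
β_Larkin = 0.666 × 44.98% / 14.18% = 2.1126
β_Harlan = 0.660 × 17.30% / 14.18% = 0.8052
β_Renshaw = 0.390 × 32.42% / 14.18% = 0.8917
β_P = Σ w_i β_i = 0.43×1.6014 + 0.21×2.1126 + 0.23×0.8052 + 0.13×0.8917 = 1.4334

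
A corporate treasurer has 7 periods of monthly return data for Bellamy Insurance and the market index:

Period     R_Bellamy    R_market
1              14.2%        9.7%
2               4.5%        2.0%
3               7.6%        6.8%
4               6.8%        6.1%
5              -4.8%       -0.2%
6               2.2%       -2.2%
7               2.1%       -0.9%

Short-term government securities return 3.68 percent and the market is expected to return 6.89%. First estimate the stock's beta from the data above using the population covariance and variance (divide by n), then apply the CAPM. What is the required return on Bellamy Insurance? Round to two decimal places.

7.22%

Mean R_i = (14.2 + 4.5 + 7.6 + 6.8 − 4.8 + 2.2 + 2.1) / 7 = 4.6571%
Mean R_m = (9.7 + 2.0 + 6.8 + 6.1 − 0.2 − 2.2 − 0.9) / 7 = 3.0429%
Σ(R_i − R̄_i)(R_m − R̄_m) = 134.9329  ⇒  Cov = 134.9329 / 7 = 19.2761
Σ(R_m − R̄_m)² = 122.4171  ⇒  Var(R_m) = 122.4171 / 7 = 17.4882
β = Cov / Var(R_m) = 19.2761 / 17.4882 = 1.1022
MRP = 6.89% − 3.68% = 3.21%
E(R) = R_f + β × MRP = 3.68% + 1.1022 × 3.21% = 7.22%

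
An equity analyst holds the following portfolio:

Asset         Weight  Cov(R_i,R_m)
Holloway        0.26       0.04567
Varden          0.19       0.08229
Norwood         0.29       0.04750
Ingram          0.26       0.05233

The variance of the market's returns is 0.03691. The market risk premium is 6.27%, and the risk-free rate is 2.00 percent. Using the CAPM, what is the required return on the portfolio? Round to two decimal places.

β_Holloway = 0.04567 / 0.03691 = 1.2373
β_Varden = 0.08229 / 0.03691 = 2.2295
β_Norwood = 0.04750 / 0.03691 = 1.2869
β_Ingram = 0.05233 / 0.03691 = 1.4178
β_P = Σ w_i β_i = 0.26×1.2373 + 0.19×2.2295 + 0.29×1.2869 + 0.26×1.4178 = 1.4871
E(R_P) = R_f + β_P × MRP = 2.00% + 1.4871 × 6.27% = 11.32%

11.32%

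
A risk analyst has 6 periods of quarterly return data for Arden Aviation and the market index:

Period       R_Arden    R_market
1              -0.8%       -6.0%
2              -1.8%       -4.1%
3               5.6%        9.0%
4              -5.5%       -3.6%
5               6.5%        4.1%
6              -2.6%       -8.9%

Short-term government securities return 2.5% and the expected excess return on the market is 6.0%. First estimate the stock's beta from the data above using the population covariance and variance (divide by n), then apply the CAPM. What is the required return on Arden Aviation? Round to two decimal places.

6.04%

Mean R_i = (-0.8 − 1.8 + 5.6 − 5.5 + 6.5 − 2.6) / 6 = 0.2333%
Mean R_m = (-6.0 − 4.1 + 9.0 − 3.6 + 4.1 − 8.9) / 6 = -1.5833%
Σ(R_i − R̄_i)(R_m − R̄_m) = 134.3867  ⇒  Cov = 134.3867 / 6 = 22.3978
Σ(R_m − R̄_m)² = 227.7483  ⇒  Var(R_m) = 227.7483 / 6 = 37.9581
β = Cov / Var(R_m) = 22.3978 / 37.9581 = 0.5901
E(R) = R_f + β × MRP = 2.5% + 0.5901 × 6.0% = 6.04%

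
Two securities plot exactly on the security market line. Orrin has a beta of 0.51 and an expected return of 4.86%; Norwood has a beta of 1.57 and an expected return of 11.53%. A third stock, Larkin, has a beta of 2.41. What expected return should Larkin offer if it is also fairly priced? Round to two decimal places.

16.82%

MRP (SML slope) = (11.53% − 4.86%) / (1.57 − 0.51) = 6.67% / 1.06 = 6.2925%
R_f (intercept) = 4.86% − 0.51 × 6.2925% = 1.6508%
E(R_Larkin) = R_f + β × MRP = 1.6508% + 2.41 × 6.2925% = 16.82%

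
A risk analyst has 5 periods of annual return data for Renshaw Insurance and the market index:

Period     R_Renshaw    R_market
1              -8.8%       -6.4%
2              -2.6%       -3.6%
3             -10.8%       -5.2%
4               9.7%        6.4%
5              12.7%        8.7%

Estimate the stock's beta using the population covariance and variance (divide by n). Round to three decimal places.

Mean R_i = (-8.8 − 2.6 − 10.8 + 9.7 + 12.7) / 5 = 0.0400%
Mean R_m = (-6.4 − 3.6 − 5.2 + 6.4 + 8.7) / 5 = -0.0200%
Σ(R_i − R̄_i)(R_m − R̄_m) = 294.4140  ⇒  Cov = 294.4140 / 5 = 58.8828
Σ(R_m − R̄_m)² = 197.6080  ⇒  Var(R_m) = 197.6080 / 5 = 39.5216
β = Cov / Var(R_m) = 58.8828 / 39.5216 = 1.4899

1.490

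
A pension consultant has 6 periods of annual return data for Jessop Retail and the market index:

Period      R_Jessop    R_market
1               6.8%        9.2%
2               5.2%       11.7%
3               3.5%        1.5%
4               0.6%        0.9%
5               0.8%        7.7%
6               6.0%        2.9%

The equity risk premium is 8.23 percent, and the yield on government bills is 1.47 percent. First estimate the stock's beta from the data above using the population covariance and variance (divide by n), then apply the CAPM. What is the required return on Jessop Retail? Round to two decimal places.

Mean R_i = (6.8 + 5.2 + 3.5 + 0.6 + 0.8 + 6.0) / 6 = 3.8167%
Mean R_m = (9.2 + 11.7 + 1.5 + 0.9 + 7.7 + 2.9) / 6 = 5.6500%
Σ(R_i − R̄_i)(R_m − R̄_m) = 23.3650  ⇒  Cov = 23.3650 / 6 = 3.8942
Σ(R_m − R̄_m)² = 100.7550  ⇒  Var(R_m) = 100.7550 / 6 = 16.7925
β = Cov / Var(R_m) = 3.8942 / 16.7925 = 0.2319
E(R) = R_f + β × MRP = 1.47% + 0.2319 × 8.23% = 3.38%

3.38%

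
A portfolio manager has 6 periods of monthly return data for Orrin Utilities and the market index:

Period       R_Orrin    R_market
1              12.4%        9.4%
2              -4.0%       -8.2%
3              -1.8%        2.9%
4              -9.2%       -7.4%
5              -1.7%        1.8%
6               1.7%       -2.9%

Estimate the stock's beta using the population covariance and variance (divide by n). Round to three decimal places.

0.891

Mean R_i = (12.4 − 4.0 − 1.8 − 9.2 − 1.7 + 1.7) / 6 = -0.4333%
Mean R_m = (9.4 − 8.2 + 2.9 − 7.4 + 1.8 − 2.9) / 6 = -0.7333%
Σ(R_i − R̄_i)(R_m − R̄_m) = 202.3233  ⇒  Cov = 202.3233 / 6 = 33.7206
Σ(R_m − R̄_m)² = 227.1933  ⇒  Var(R_m) = 227.1933 / 6 = 37.8656
β = Cov / Var(R_m) = 33.7206 / 37.8656 = 0.8905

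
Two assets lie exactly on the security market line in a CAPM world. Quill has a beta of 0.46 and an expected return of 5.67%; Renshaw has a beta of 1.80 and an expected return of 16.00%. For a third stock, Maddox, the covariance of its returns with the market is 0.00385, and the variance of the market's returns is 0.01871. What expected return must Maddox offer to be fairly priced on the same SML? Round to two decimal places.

3.71%

MRP = (16.00% − 5.67%) / (1.80 − 0.46) = 7.7090%
R_f = 5.67% − 0.46 × 7.7090% = 2.1239%
β_Maddox = Cov / Var(R_m) = 0.00385 / 0.01871 = 0.2058
E(R_Maddox) = R_f + β × MRP = 2.1239% + 0.2058 × 7.7090% = 3.71%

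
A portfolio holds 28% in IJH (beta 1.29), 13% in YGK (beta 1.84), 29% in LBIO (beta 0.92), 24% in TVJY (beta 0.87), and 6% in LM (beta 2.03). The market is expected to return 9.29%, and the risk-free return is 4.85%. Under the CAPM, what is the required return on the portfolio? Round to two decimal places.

10.17%

β_P = Σ w_i β_i = 0.28×1.29 + 0.13×1.84 + 0.29×0.92 + 0.24×0.87 + 0.06×2.03 = 1.1978
MRP = 9.29% − 4.85% = 4.44%
E(R_P) = R_f + β_P × MRP = 4.85% + 1.1978 × 4.44% = 10.17%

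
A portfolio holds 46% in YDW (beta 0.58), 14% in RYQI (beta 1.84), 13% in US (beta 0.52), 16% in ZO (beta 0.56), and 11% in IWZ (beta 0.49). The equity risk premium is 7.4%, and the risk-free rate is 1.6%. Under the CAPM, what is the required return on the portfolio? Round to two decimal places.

β_P = Σ w_i β_i = 0.46×0.58 + 0.14×1.84 + 0.13×0.52 + 0.16×0.56 + 0.11×0.49 = 0.7355
E(R_P) = R_f + β_P × MRP = 1.6% + 0.7355 × 7.4% = 7.04%

7.04%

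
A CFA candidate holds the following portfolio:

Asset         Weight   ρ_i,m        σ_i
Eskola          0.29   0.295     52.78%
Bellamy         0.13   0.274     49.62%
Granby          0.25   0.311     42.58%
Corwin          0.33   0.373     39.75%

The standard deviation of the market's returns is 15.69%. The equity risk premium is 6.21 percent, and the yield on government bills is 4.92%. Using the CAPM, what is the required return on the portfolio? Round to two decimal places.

10.65%

β_Eskola = 0.295 × 52.78% / 15.69% = 0.9924
β_Bellamy = 0.274 × 49.62% / 15.69% = 0.8665
β_Granby = 0.311 × 42.58% / 15.69% = 0.8440
β_Corwin = 0.373 × 39.75% / 15.69% = 0.9450
β_P = Σ w_i β_i = 0.29×0.9924 + 0.13×0.8665 + 0.25×0.8440 + 0.33×0.9450 = 0.9233
E(R_P) = R_f + β_P × MRP = 4.92% + 0.9233 × 6.21% = 10.65%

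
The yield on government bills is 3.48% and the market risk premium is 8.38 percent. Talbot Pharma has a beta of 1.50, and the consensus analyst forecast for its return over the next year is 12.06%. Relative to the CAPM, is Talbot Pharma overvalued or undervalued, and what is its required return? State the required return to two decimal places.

Required return = R_f + β·MRP = 3.48% + 1.50 × 8.38% = 16.05%
Forecast 12.06% < required 16.05% → the stock plots below the SML → overvalued.

Overvalued; required return 16.05%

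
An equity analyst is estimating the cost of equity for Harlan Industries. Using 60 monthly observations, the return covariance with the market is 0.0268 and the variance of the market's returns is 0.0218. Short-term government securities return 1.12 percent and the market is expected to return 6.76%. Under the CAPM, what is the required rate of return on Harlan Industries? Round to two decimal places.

β = Cov(R_i, R_m) / Var(R_m) = 0.0268 / 0.0218 = 1.2294
MRP = 6.76% − 1.12% = 5.64%
E(R) = R_f + β × MRP = 1.12% + 1.2294 × 5.64% = 8.05%

8.05%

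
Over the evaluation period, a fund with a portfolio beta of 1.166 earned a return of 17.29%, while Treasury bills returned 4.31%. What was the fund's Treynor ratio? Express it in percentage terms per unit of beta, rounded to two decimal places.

Treynor = (R_P − R_f) / β_P = (17.29% − 4.31%) / 1.1660 = 12.98% / 1.1660 = 11.13%

11.13%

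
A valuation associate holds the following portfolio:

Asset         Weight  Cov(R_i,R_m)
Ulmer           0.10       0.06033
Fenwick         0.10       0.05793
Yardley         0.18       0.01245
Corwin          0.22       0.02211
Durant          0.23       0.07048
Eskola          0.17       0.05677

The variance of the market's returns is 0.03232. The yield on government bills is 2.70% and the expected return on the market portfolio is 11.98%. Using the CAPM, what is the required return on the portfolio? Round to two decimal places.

15.56%

β_Ulmer = 0.06033 / 0.03232 = 1.8666
β_Fenwick = 0.05793 / 0.03232 = 1.7924
β_Yardley = 0.01245 / 0.03232 = 0.3852
β_Corwin = 0.02211 / 0.03232 = 0.6841
β_Durant = 0.07048 / 0.03232 = 2.1807
β_Eskola = 0.05677 / 0.03232 = 1.7565
β_P = Σ w_i β_i = 0.10×1.8666 + 0.10×1.7924 + 0.18×0.3852 + 0.22×0.6841 + 0.23×2.1807 + 0.17×1.7565 = 1.3859
MRP = 11.98% − 2.70% = 9.28%
E(R_P) = R_f + β_P × MRP = 2.70% + 1.3859 × 9.28% = 15.56%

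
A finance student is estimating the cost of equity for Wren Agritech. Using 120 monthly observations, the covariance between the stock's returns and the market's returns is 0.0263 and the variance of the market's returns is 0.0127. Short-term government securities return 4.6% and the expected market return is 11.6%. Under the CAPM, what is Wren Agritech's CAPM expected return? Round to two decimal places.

19.10%

β = Cov(R_i, R_m) / Var(R_m) = 0.0263 / 0.0127 = 2.0709
MRP = 11.6% − 4.6% = 7.00%
E(R) = R_f + β × MRP = 4.6% + 2.0709 × 7.0% = 19.10%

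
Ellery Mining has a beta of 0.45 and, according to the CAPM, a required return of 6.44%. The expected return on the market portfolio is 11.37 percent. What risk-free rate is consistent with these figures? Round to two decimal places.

2.41%

E(R) = R_f + β(E(R_m) − R_f) = R_f(1 − β) + β·E(R_m)
6.44% = R_f × (1 − 0.45) + 0.45 × 11.37%
6.44% = R_f × 0.55 + 5.1165%
R_f = (6.44% − 5.1165%) / 0.55 = 2.41%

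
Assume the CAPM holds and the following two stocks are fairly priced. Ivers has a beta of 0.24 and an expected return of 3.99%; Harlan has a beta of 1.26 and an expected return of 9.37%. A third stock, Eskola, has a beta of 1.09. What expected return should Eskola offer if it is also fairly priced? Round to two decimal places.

MRP (SML slope) = (9.37% − 3.99%) / (1.26 − 0.24) = 5.38% / 1.02 = 5.2745%
R_f (intercept) = 3.99% − 0.24 × 5.2745% = 2.7241%
E(R_Eskola) = R_f + β × MRP = 2.7241% + 1.09 × 5.2745% = 8.47%

8.47%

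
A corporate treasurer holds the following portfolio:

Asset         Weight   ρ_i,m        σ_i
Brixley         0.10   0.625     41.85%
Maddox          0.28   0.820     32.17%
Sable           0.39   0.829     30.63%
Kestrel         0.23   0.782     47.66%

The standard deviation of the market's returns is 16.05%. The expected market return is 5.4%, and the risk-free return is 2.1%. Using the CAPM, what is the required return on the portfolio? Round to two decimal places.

7.96%

β_Brixley = 0.625 × 41.85% / 16.05% = 1.6297
β_Maddox = 0.820 × 32.17% / 16.05% = 1.6436
β_Sable = 0.829 × 30.63% / 16.05% = 1.5821
β_Kestrel = 0.782 × 47.66% / 16.05% = 2.3221
β_P = Σ w_i β_i = 0.10×1.6297 + 0.28×1.6436 + 0.39×1.5821 + 0.23×2.3221 = 1.7743
MRP = 5.4% − 2.1% = 3.30%
E(R_P) = R_f + β_P × MRP = 2.1% + 1.7743 × 3.3% = 7.96%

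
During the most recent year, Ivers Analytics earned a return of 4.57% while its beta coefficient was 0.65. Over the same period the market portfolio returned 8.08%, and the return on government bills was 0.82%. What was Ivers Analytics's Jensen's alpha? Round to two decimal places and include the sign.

-0.97%

Market excess return = 8.08% − 0.82% = 7.26%
CAPM benchmark = R_f + β(R_m − R_f) = 0.82% + 0.65 × 7.26% = 5.5390%
α = actual − benchmark = 4.57% − 5.5390% = -0.97%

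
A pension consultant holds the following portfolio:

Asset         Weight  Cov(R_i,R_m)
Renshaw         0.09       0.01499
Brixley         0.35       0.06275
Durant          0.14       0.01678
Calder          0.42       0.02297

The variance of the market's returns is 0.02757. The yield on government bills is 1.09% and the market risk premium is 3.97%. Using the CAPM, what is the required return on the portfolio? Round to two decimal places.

β_Renshaw = 0.01499 / 0.02757 = 0.5437
β_Brixley = 0.06275 / 0.02757 = 2.2760
β_Durant = 0.01678 / 0.02757 = 0.6086
β_Calder = 0.02297 / 0.02757 = 0.8332
β_P = Σ w_i β_i = 0.09×0.5437 + 0.35×2.2760 + 0.14×0.6086 + 0.42×0.8332 = 1.2807
E(R_P) = R_f + β_P × MRP = 1.09% + 1.2807 × 3.97% = 6.17%

6.17%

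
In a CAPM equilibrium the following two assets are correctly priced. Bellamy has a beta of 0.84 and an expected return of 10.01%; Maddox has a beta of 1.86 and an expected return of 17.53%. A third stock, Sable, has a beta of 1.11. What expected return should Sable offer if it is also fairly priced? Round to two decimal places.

MRP (SML slope) = (17.53% − 10.01%) / (1.86 − 0.84) = 7.52% / 1.02 = 7.3725%
R_f (intercept) = 10.01% − 0.84 × 7.3725% = 3.8171%
E(R_Sable) = R_f + β × MRP = 3.8171% + 1.11 × 7.3725% = 12.00%

12.00%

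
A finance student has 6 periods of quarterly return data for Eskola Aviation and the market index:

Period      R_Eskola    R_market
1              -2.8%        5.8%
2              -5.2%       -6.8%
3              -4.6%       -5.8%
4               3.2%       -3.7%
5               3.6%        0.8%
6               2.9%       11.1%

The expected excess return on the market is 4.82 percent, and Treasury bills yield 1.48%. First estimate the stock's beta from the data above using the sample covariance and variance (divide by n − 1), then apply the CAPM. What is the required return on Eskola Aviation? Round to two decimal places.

Mean R_i = (-2.8 − 5.2 − 4.6 + 3.2 + 3.6 + 2.9) / 6 = -0.4833%
Mean R_m = (5.8 − 6.8 − 5.8 − 3.7 + 0.8 + 11.1) / 6 = 0.2333%
Σ(R_i − R̄_i)(R_m − R̄_m) = 69.7067  ⇒  Cov = 69.7067 / 5 = 13.9413
Σ(R_m − R̄_m)² = 250.7333  ⇒  Var(R_m) = 250.7333 / 5 = 50.1467
β = Cov / Var(R_m) = 13.9413 / 50.1467 = 0.2780
E(R) = R_f + β × MRP = 1.48% + 0.2780 × 4.82% = 2.82%

2.82%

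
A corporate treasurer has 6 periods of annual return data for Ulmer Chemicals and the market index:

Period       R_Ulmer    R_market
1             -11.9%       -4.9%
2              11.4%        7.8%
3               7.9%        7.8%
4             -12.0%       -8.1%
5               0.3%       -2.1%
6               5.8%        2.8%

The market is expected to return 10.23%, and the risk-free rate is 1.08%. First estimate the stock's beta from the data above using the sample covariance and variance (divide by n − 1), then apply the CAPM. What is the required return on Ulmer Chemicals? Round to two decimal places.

Mean R_i = (-11.9 + 11.4 + 7.9 − 12.0 + 0.3 + 5.8) / 6 = 0.2500%
Mean R_m = (-4.9 + 7.8 + 7.8 − 8.1 − 2.1 + 2.8) / 6 = 0.5500%
Σ(R_i − R̄_i)(R_m − R̄_m) = 320.8350  ⇒  Cov = 320.8350 / 5 = 64.1670
Σ(R_m − R̄_m)² = 221.7350  ⇒  Var(R_m) = 221.7350 / 5 = 44.3470
β = Cov / Var(R_m) = 64.1670 / 44.3470 = 1.4469
MRP = 10.23% − 1.08% = 9.15%
E(R) = R_f + β × MRP = 1.08% + 1.4469 × 9.15% = 14.32%

14.32%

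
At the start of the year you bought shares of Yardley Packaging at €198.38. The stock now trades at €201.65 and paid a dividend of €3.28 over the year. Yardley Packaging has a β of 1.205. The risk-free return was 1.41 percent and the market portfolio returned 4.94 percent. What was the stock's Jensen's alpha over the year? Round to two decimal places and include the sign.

-2.36%

Realised HPR = (P1 + D1 − P0) / P0 = (201.65 + 3.28 − 198.38) / 198.38 = 6.55 / 198.38 = 3.3017%
MRP = 4.94% − 1.41% = 3.53%
CAPM required = R_f + β·MRP = 1.41% + 1.205 × 3.53% = 5.66365%
α = realised − required = 3.3017% − 5.66365% = -2.36%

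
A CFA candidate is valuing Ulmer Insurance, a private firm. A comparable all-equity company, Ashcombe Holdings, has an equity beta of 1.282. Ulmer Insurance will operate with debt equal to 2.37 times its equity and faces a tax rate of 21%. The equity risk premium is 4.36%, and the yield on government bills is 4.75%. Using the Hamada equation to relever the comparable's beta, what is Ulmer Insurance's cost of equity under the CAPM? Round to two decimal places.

β_L = β_U × [1 + (1 − t)(D/E)] = 1.282 × [1 + (1 − 0.21) × 2.37]
    = 1.282 × [1 + 0.79 × 2.37] = 1.282 × 2.8723 = 3.6823
E(R) = R_f + β_L × MRP = 4.75% + 3.6823 × 4.36% = 20.80%

20.80%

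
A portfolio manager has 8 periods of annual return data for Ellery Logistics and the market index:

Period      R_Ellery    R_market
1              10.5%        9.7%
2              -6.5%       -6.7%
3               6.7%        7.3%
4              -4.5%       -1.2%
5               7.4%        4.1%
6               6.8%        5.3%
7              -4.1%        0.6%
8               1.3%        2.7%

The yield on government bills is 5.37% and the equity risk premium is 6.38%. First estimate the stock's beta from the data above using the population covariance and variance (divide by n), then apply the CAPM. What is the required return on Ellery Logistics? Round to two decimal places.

Mean R_i = (10.5 − 6.5 + 6.7 − 4.5 + 7.4 + 6.8 − 4.1 + 1.3) / 8 = 2.2000%
Mean R_m = (9.7 − 6.7 + 7.3 − 1.2 + 4.1 + 5.3 + 0.6 + 2.7) / 8 = 2.7250%
Σ(R_i − R̄_i)(R_m − R̄_m) = 219.1800  ⇒  Cov = 219.1800 / 8 = 27.3975
Σ(R_m − R̄_m)² = 186.8550  ⇒  Var(R_m) = 186.8550 / 8 = 23.3569
β = Cov / Var(R_m) = 27.3975 / 23.3569 = 1.1730
E(R) = R_f + β × MRP = 5.37% + 1.1730 × 6.38% = 12.85%

12.85%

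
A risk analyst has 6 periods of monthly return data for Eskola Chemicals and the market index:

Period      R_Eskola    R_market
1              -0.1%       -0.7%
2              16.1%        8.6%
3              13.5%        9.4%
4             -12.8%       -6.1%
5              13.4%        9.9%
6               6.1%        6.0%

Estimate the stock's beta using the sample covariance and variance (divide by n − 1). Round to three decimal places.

Mean R_i = (-0.1 + 16.1 + 13.5 − 12.8 + 13.4 + 6.1) / 6 = 6.0333%
Mean R_m = (-0.7 + 8.6 + 9.4 − 6.1 + 9.9 + 6.0) / 6 = 4.5167%
Σ(R_i − R̄_i)(R_m − R̄_m) = 349.2667  ⇒  Cov = 349.2667 / 5 = 69.8533
Σ(R_m − R̄_m)² = 211.6283  ⇒  Var(R_m) = 211.6283 / 5 = 42.3257
β = Cov / Var(R_m) = 69.8533 / 42.3257 = 1.6504

1.650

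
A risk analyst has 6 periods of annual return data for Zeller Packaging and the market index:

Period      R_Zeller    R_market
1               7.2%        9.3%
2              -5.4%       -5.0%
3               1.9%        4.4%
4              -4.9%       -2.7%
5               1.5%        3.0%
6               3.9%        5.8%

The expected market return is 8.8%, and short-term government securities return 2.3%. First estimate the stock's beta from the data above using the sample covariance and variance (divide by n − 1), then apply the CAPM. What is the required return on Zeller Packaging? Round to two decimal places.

8.26%

Mean R_i = (7.2 − 5.4 + 1.9 − 4.9 + 1.5 + 3.9) / 6 = 0.7000%
Mean R_m = (9.3 − 5.0 + 4.4 − 2.7 + 3.0 + 5.8) / 6 = 2.4667%
Σ(R_i − R̄_i)(R_m − R̄_m) = 132.3100  ⇒  Cov = 132.3100 / 5 = 26.4620
Σ(R_m − R̄_m)² = 144.2733  ⇒  Var(R_m) = 144.2733 / 5 = 28.8547
β = Cov / Var(R_m) = 26.4620 / 28.8547 = 0.9171
MRP = 8.8% − 2.3% = 6.50%
E(R) = R_f + β × MRP = 2.3% + 0.9171 × 6.5% = 8.26%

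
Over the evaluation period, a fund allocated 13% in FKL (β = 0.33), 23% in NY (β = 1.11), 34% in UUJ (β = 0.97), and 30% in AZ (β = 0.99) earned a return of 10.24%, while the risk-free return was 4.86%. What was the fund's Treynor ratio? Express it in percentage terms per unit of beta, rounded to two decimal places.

5.82%

β_P = 0.13×0.33 + 0.23×1.11 + 0.34×0.97 + 0.30×0.99 = 0.9250
Treynor = (R_P − R_f) / β_P = (10.24% − 4.86%) / 0.9250 = 5.38% / 0.9250 = 5.82%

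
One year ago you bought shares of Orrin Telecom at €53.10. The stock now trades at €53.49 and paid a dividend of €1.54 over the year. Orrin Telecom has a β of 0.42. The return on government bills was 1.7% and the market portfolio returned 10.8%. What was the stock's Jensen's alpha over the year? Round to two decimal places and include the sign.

Realised HPR = (P1 + D1 − P0) / P0 = (53.49 + 1.54 − 53.10) / 53.10 = 1.93 / 53.10 = 3.6347%
MRP = 10.8% − 1.7% = 9.10%
CAPM required = R_f + β·MRP = 1.7% + 0.42 × 9.1% = 5.5220%
α = realised − required = 3.6347% − 5.5220% = -1.89%

-1.89%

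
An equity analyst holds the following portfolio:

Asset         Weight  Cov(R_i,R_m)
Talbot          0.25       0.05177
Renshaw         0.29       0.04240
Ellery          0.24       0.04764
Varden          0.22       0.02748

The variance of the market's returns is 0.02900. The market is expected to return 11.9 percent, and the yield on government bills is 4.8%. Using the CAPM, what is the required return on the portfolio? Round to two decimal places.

15.26%

β_Talbot = 0.05177 / 0.02900 = 1.7852
β_Renshaw = 0.04240 / 0.02900 = 1.4621
β_Ellery = 0.04764 / 0.02900 = 1.6428
β_Varden = 0.02748 / 0.02900 = 0.9476
β_P = Σ w_i β_i = 0.25×1.7852 + 0.29×1.4621 + 0.24×1.6428 + 0.22×0.9476 = 1.4731
MRP = 11.9% − 4.8% = 7.10%
E(R_P) = R_f + β_P × MRP = 4.8% + 1.4731 × 7.1% = 15.26%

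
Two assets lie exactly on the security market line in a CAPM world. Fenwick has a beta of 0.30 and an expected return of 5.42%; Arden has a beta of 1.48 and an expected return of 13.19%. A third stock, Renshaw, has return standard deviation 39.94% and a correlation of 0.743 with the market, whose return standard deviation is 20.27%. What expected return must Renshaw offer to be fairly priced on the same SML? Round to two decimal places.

MRP = (13.19% − 5.42%) / (1.48 − 0.30) = 6.5847%
R_f = 5.42% − 0.30 × 6.5847% = 3.4446%
β_Renshaw = ρ·σ_i/σ_m = 0.743 × 39.94 / 20.27 = 1.4640
E(R_Renshaw) = R_f + β × MRP = 3.4446% + 1.4640 × 6.5847% = 13.08%

13.08%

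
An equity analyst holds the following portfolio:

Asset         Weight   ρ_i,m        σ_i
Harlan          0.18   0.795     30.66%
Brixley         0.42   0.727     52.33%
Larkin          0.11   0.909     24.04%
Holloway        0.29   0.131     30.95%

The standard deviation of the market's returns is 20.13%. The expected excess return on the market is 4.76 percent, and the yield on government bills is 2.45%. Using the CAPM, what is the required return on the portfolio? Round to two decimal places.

β_Harlan = 0.795 × 30.66% / 20.13% = 1.2109
β_Brixley = 0.727 × 52.33% / 20.13% = 1.8899
β_Larkin = 0.909 × 24.04% / 20.13% = 1.0856
β_Holloway = 0.131 × 30.95% / 20.13% = 0.2014
β_P = Σ w_i β_i = 0.18×1.2109 + 0.42×1.8899 + 0.11×1.0856 + 0.29×0.2014 = 1.1895
E(R_P) = R_f + β_P × MRP = 2.45% + 1.1895 × 4.76% = 8.11%

8.11%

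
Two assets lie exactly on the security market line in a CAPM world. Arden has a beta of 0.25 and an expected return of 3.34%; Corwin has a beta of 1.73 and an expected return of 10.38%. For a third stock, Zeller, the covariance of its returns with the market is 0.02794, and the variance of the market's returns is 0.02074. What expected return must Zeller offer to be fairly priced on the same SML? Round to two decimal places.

8.56%

MRP = (10.38% − 3.34%) / (1.73 − 0.25) = 4.7568%
R_f = 3.34% − 0.25 × 4.7568% = 2.1508%
β_Zeller = Cov / Var(R_m) = 0.02794 / 0.02074 = 1.3472
E(R_Zeller) = R_f + β × MRP = 2.1508% + 1.3472 × 4.7568% = 8.56%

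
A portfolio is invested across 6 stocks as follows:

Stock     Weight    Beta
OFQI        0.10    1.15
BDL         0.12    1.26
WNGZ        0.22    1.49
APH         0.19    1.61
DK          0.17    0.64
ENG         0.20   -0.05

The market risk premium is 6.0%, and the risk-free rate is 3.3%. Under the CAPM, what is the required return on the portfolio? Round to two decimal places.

β_P = Σ w_i β_i = 0.10×1.15 + 0.12×1.26 + 0.22×1.49 + 0.19×1.61 + 0.17×0.64 + 0.20×-0.05 = 0.9987
E(R_P) = R_f + β_P × MRP = 3.3% + 0.9987 × 6.0% = 9.29%

9.29%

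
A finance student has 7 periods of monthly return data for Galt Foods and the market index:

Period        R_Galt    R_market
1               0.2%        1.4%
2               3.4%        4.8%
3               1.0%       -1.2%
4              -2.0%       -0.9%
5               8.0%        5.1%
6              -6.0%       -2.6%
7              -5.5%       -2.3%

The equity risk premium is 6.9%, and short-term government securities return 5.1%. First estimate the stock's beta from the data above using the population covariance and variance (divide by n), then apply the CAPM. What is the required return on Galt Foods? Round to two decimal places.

14.66%

Mean R_i = (0.2 + 3.4 + 1.0 − 2.0 + 8.0 − 6.0 − 5.5) / 7 = -0.1286%
Mean R_m = (1.4 + 4.8 − 1.2 − 0.9 + 5.1 − 2.6 − 2.3) / 7 = 0.6143%
Σ(R_i − R̄_i)(R_m − R̄_m) = 86.8029  ⇒  Cov = 86.8029 / 7 = 12.4004
Σ(R_m − R̄_m)² = 62.6686  ⇒  Var(R_m) = 62.6686 / 7 = 8.9527
β = Cov / Var(R_m) = 12.4004 / 8.9527 = 1.3851
E(R) = R_f + β × MRP = 5.1% + 1.3851 × 6.9% = 14.66%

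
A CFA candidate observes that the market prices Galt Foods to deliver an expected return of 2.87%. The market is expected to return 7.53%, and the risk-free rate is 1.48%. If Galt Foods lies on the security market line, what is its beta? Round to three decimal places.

0.230

MRP = 7.53% − 1.48% = 6.05%
β = (E(R) − R_f) / MRP = (2.87% − 1.48%) / 6.05% = 1.39% / 6.05% = 0.230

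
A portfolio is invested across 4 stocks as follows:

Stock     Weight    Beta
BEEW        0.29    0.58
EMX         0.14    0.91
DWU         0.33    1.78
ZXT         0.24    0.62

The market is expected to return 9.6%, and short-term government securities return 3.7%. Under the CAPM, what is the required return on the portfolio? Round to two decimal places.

β_P = Σ w_i β_i = 0.29×0.58 + 0.14×0.91 + 0.33×1.78 + 0.24×0.62 = 1.0318
MRP = 9.6% − 3.7% = 5.90%
E(R_P) = R_f + β_P × MRP = 3.7% + 1.0318 × 5.9% = 9.79%

9.79%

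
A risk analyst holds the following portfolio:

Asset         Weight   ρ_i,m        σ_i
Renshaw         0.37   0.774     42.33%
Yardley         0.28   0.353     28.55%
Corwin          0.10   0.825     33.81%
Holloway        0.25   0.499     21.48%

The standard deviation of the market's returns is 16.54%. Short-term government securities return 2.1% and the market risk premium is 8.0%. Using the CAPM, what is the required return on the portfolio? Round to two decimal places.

11.97%

β_Renshaw = 0.774 × 42.33% / 16.54% = 1.9809
β_Yardley = 0.353 × 28.55% / 16.54% = 0.6093
β_Corwin = 0.825 × 33.81% / 16.54% = 1.6864
β_Holloway = 0.499 × 21.48% / 16.54% = 0.6480
β_P = Σ w_i β_i = 0.37×1.9809 + 0.28×0.6093 + 0.10×1.6864 + 0.25×0.6480 = 1.2342
E(R_P) = R_f + β_P × MRP = 2.1% + 1.2342 × 8.0% = 11.97%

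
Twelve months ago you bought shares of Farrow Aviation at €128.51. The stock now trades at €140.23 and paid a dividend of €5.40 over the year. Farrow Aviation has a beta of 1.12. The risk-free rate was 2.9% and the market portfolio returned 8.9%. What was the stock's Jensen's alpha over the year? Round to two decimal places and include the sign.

Realised HPR = (P1 + D1 − P0) / P0 = (140.23 + 5.40 − 128.51) / 128.51 = 17.12 / 128.51 = 13.3219%
MRP = 8.9% − 2.9% = 6.00%
CAPM required = R_f + β·MRP = 2.9% + 1.12 × 6.0% = 9.6200%
α = realised − required = 13.3219% − 9.6200% = +3.70%

+3.70%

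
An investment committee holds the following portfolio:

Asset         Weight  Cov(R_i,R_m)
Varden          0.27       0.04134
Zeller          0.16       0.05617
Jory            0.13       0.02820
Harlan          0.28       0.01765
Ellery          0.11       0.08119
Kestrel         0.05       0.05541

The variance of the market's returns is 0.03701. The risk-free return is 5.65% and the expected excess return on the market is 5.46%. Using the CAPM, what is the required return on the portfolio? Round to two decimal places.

β_Varden = 0.04134 / 0.03701 = 1.1170
β_Zeller = 0.05617 / 0.03701 = 1.5177
β_Jory = 0.02820 / 0.03701 = 0.7620
β_Harlan = 0.01765 / 0.03701 = 0.4769
β_Ellery = 0.08119 / 0.03701 = 2.1937
β_Kestrel = 0.05541 / 0.03701 = 1.4972
β_P = Σ w_i β_i = 0.27×1.1170 + 0.16×1.5177 + 0.13×0.7620 + 0.28×0.4769 + 0.11×2.1937 + 0.05×1.4972 = 1.0932
E(R_P) = R_f + β_P × MRP = 5.65% + 1.0932 × 5.46% = 11.62%

11.62%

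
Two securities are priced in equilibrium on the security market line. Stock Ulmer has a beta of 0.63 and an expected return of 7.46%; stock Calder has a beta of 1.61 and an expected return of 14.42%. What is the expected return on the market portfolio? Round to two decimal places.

Both satisfy E(R) = R_f + β·MRP, so the slope of the SML is
MRP = (14.42% − 7.46%) / (1.61 − 0.63) = 6.96% / 0.98 = 7.1020%
R_f = E(R_Ulmer) − β_Ulmer·MRP = 7.46% − 0.63 × 7.1020% = 2.9857%
E(R_m) = R_f + MRP = 2.9857% + 7.1020% = 10.09%

10.09%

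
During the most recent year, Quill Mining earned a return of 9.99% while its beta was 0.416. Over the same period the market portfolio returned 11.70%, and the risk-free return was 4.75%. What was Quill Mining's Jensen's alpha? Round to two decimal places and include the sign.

+2.35%

Market excess return = 11.70% − 4.75% = 6.95%
CAPM benchmark = R_f + β(R_m − R_f) = 4.75% + 0.416 × 6.95% = 7.64120%
α = actual − benchmark = 9.99% − 7.64120% = +2.35%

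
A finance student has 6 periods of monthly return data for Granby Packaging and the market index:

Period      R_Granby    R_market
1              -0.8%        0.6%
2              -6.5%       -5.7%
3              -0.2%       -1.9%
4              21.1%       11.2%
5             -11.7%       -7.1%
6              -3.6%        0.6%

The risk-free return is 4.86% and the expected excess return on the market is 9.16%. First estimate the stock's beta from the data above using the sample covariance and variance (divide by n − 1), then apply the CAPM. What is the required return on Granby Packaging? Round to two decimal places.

Mean R_i = (-0.8 − 6.5 − 0.2 + 21.1 − 11.7 − 3.6) / 6 = -0.2833%
Mean R_m = (0.6 − 5.7 − 1.9 + 11.2 − 7.1 + 0.6) / 6 = -0.3833%
Σ(R_i − R̄_i)(R_m − R̄_m) = 353.5283  ⇒  Cov = 353.5283 / 5 = 70.7057
Σ(R_m − R̄_m)² = 211.7883  ⇒  Var(R_m) = 211.7883 / 5 = 42.3577
β = Cov / Var(R_m) = 70.7057 / 42.3577 = 1.6693
E(R) = R_f + β × MRP = 4.86% + 1.6693 × 9.16% = 20.15%

20.15%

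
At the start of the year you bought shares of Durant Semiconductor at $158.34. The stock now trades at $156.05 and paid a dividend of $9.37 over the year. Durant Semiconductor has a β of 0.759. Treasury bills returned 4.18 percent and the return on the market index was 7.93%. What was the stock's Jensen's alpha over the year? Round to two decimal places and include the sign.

Realised HPR = (P1 + D1 − P0) / P0 = (156.05 + 9.37 − 158.34) / 158.34 = 7.08 / 158.34 = 4.4714%
MRP = 7.93% − 4.18% = 3.75%
CAPM required = R_f + β·MRP = 4.18% + 0.759 × 3.75% = 7.02625%
α = realised − required = 4.4714% − 7.02625% = -2.55%

-2.55%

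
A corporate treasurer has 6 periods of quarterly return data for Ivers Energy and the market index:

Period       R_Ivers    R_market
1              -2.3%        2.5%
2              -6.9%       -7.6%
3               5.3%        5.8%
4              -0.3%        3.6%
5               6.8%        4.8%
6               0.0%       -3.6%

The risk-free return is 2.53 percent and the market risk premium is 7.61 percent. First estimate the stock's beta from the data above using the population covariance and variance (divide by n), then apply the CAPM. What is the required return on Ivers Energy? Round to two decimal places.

8.26%

Mean R_i = (-2.3 − 6.9 + 5.3 − 0.3 + 6.8 + 0.0) / 6 = 0.4333%
Mean R_m = (2.5 − 7.6 + 5.8 + 3.6 + 4.8 − 3.6) / 6 = 0.9167%
Σ(R_i − R̄_i)(R_m − R̄_m) = 106.6067  ⇒  Cov = 106.6067 / 6 = 17.7678
Σ(R_m − R̄_m)² = 141.5683  ⇒  Var(R_m) = 141.5683 / 6 = 23.5947
β = Cov / Var(R_m) = 17.7678 / 23.5947 = 0.7530
E(R) = R_f + β × MRP = 2.53% + 0.7530 × 7.61% = 8.26%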